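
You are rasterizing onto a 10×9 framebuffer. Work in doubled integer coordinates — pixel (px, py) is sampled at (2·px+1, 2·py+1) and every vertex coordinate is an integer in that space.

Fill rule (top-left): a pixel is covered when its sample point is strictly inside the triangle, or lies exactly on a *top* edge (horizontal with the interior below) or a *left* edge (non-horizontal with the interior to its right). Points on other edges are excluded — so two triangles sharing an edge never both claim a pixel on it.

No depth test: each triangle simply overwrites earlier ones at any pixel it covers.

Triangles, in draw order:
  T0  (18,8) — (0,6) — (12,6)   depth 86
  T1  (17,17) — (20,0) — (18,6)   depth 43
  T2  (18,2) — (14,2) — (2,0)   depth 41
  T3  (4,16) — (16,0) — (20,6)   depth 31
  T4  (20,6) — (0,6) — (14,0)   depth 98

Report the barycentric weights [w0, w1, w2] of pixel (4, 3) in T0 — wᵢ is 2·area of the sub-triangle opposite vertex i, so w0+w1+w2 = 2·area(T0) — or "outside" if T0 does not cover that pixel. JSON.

T0:
  2·area = 24
  edge (18, 8)→(0, 6): d=(-18,-2) top-left  bias=+0
  edge (0, 6)→(12, 6): d=(12,0) top-left  bias=+0
  edge (12, 6)→(18, 8): d=(6,2) right/bottom  bias=-1
    (1,1)@(3, 3): e=[60,-36,0] → ·  [on edge]
    (4,2)@(9, 5): e=[36,-12,0] → ·  [on edge]
    (4,3)@(9, 7): e=[0,12,12] → █  [on edge]
    (5,3)@(11, 7): e=[4,12,8] → █
    (6,3)@(13, 7): e=[8,12,4] → █
    (7,3)@(15, 7): e=[12,12,0] → ·  [on edge]
    (4,4)@(9, 9): e=[-36,36,24] → ·
    (5,4)@(11, 9): e=[-32,36,20] → ·
    (6,4)@(13, 9): e=[-28,36,16] → ·
  covered (3 px):
    · · · · · · · · · ·
    · · · · · · · · · ·
    · · · · · · · · · ·
    · · · · █ █ █ · · ·
    · · · · · · · · · ·
    · · · · · · · · · ·
    · · · · · · · · · ·
    · · · · · · · · · ·
    · · · · · · · · · ·
T1:
  2·area = 16  (B↔C swapped to make it positive)
  edge (17, 17)→(18, 6): d=(1,-11) top-left  bias=+0
  edge (18, 6)→(20, 0): d=(2,-6) top-left  bias=+0
  edge (20, 0)→(17, 17): d=(-3,17) right/bottom  bias=-1
    (9,1)@(19, 3): e=[8,0,8] → █  [on edge]
    (9,2)@(19, 5): e=[10,4,2] → █
    (9,3)@(19, 7): e=[12,8,-4] → ·
    (8,4)@(17, 9): e=[-8,0,24] → ·  [on edge]
    (7,7)@(15, 15): e=[-24,0,40] → ·  [on edge]
    (8,8)@(17, 17): e=[0,16,0] → ·  [on edge]
  covered (2 px):
    · · · · · · · · · ·
    · · · · · · · · · █
    · · · · · · · · · █
    · · · · · · · · · ·
    · · · · · · · · · ·
    · · · · · · · · · ·
    · · · · · · · · · ·
    · · · · · · · · · ·
    · · · · · · · · · ·
T2:
  2·area = 8
  edge (18, 2)→(14, 2): d=(-4,0) right/bottom  bias=-1
  edge (14, 2)→(2, 0): d=(-12,-2) top-left  bias=+0
  edge (2, 0)→(18, 2): d=(16,2) right/bottom  bias=-1
    (4,0)@(9, 1): e=[4,2,2] → █
    (5,0)@(11, 1): e=[4,6,-2] → ·
    (4,1)@(9, 3): e=[-4,-22,34] → ·
  covered (1 px):
    · · · · █ · · · · ·
    · · · · · · · · · ·
    · · · · · · · · · ·
    · · · · · · · · · ·
    · · · · · · · · · ·
    · · · · · · · · · ·
    · · · · · · · · · ·
    · · · · · · · · · ·
    · · · · · · · · · ·
T3:
  2·area = 136
  edge (4, 16)→(16, 0): d=(12,-16) top-left  bias=+0
  edge (16, 0)→(20, 6): d=(4,6) right/bottom  bias=-1
  edge (20, 6)→(4, 16): d=(-16,10) right/bottom  bias=-1
    (7,1)@(15, 3): e=[20,18,98] → █
    (8,1)@(17, 3): e=[52,6,78] → █
    (9,1)@(19, 3): e=[84,-6,58] → ·
    (6,2)@(13, 5): e=[12,38,86] → █
    (9,2)@(19, 5): e=[108,2,26] → █
    (5,3)@(11, 7): e=[4,58,74] → █
    (9,3)@(19, 7): e=[132,10,-6] → ·
    (5,4)@(11, 9): e=[28,66,42] → █
    (8,4)@(17, 9): e=[124,30,-18] → ·
    (4,5)@(9, 11): e=[20,86,30] → █
    (6,5)@(13, 11): e=[84,62,-10] → ·
    (7,5)@(15, 11): e=[116,50,-30] → ·
  covered (17 px):
    · · · · · · · · · ·
    · · · · · · · █ █ ·
    · · · · · · █ █ █ █
    · · · · · █ █ █ █ ·
    · · · · · █ █ █ · ·
    · · · · █ █ · · · ·
    · · · █ · · · · · ·
    · · █ · · · · · · ·
    · · · · · · · · · ·
T4:
  2·area = 120
  edge (20, 6)→(0, 6): d=(-20,0) right/bottom  bias=-1
  edge (0, 6)→(14, 0): d=(14,-6) top-left  bias=+0
  edge (14, 0)→(20, 6): d=(6,6) right/bottom  bias=-1
    (6,0)@(13, 1): e=[100,8,12] → █
    (7,0)@(15, 1): e=[100,20,0] → ·  [on edge]
    (3,1)@(7, 3): e=[60,0,60] → █  [on edge]
    (4,1)@(9, 3): e=[60,12,48] → █
    (5,1)@(11, 3): e=[60,24,36] → █
    (7,1)@(15, 3): e=[60,48,12] → █
    (8,1)@(17, 3): e=[60,60,0] → ·  [on edge]
    (1,2)@(3, 5): e=[20,4,96] → █
    (2,2)@(5, 5): e=[20,16,84] → █
    (8,2)@(17, 5): e=[20,88,12] → █
    (9,2)@(19, 5): e=[20,100,0] → ·  [on edge]
    (1,3)@(3, 7): e=[-20,32,108] → ·
  covered (14 px):
    · · · · · · █ · · ·
    · · · █ █ █ █ █ · ·
    · █ █ █ █ █ █ █ █ ·
    · · · · · · · · · ·
    · · · · · · · · · ·
    · · · · · · · · · ·
    · · · · · · · · · ·
    · · · · · · · · · ·
    · · · · · · · · · ·

Final: [12,12,0]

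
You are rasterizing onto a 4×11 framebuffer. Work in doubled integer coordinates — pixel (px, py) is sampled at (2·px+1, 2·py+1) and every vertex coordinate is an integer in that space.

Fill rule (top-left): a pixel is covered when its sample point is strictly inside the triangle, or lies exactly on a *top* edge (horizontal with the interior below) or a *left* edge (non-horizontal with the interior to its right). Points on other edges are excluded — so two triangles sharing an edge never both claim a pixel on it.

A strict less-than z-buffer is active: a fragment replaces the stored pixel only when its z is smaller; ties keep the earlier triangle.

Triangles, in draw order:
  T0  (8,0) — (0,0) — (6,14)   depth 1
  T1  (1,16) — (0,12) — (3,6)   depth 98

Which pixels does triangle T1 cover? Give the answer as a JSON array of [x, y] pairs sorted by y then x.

T0:
  2·area = 112  (B↔C swapped to make it positive)
  edge (8, 0)→(6, 14): d=(-2,14) right/bottom  bias=-1
  edge (6, 14)→(0, 0): d=(-6,-14) top-left  bias=+0
  edge (0, 0)→(8, 0): d=(8,0) top-left  bias=+0
    (0,0)@(1, 1): e=[96,8,8] → X
    (1,0)@(3, 1): e=[68,36,8] → X
    (2,0)@(5, 1): e=[40,64,8] → X
    (3,0)@(7, 1): e=[12,92,8] → X
    (0,1)@(1, 3): e=[92,-4,24] → .
    (1,1)@(3, 3): e=[64,24,24] → X
    (1,2)@(3, 5): e=[60,12,40] → X
    (1,3)@(3, 7): e=[56,0,56] → X  [on edge]
    (3,3)@(7, 7): e=[0,56,56] → .  [on edge]
    (1,4)@(3, 9): e=[52,-12,72] → .
    (2,4)@(5, 9): e=[24,16,72] → X
    (3,4)@(7, 9): e=[-4,44,72] → .
    (2,10)@(5, 21): e=[0,-56,168] → .  [on edge]
  covered (14 px):
    X X X X
    . X X X
    . X X X
    . X X .
    . . X .
    . . X .
    . . . .
    . . . .
    . . . .
    . . . .
    . . . .
T1:
  2·area = 18
  edge (1, 16)→(0, 12): d=(-1,-4) top-left  bias=+0
  edge (0, 12)→(3, 6): d=(3,-6) top-left  bias=+0
  edge (3, 6)→(1, 16): d=(-2,10) right/bottom  bias=-1
    (0,5)@(1, 11): e=[5,3,10] → X
    (1,5)@(3, 11): e=[13,15,-10] → .
    (0,6)@(1, 13): e=[3,9,6] → X
    (1,6)@(3, 13): e=[11,21,-14] → .
    (0,7)@(1, 15): e=[1,15,2] → X
    (1,7)@(3, 15): e=[9,27,-18] → .
    (0,8)@(1, 17): e=[-1,21,-2] → .
  covered (3 px):
    . . . .
    . . . .
    . . . .
    . . . .
    . . . .
    X . . .
    X . . .
    X . . .
    . . . .
    . . . .
    . . . .

Final: [[0,5],[0,6],[0,7]]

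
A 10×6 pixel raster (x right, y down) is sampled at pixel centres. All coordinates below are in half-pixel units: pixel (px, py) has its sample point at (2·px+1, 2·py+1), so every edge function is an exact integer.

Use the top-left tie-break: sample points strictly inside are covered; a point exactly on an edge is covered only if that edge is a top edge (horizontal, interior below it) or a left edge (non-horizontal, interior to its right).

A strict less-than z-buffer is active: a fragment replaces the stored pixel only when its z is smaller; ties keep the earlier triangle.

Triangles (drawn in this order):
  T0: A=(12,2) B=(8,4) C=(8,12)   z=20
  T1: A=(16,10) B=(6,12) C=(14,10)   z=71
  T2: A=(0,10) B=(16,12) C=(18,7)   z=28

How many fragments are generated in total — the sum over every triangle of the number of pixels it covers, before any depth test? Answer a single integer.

T0:
  2·area = 32  (B↔C swapped to make it positive)
  edge (12, 2)→(8, 12): d=(-4,10) right/bottom  bias=-1
  edge (8, 12)→(8, 4): d=(0,-8) top-left  bias=+0
  edge (8, 4)→(12, 2): d=(4,-2) top-left  bias=+0
    (5,1)@(11, 3): e=[6,24,2] → X
    (6,1)@(13, 3): e=[-14,40,6] → .
    (4,2)@(9, 5): e=[18,8,6] → X
    (5,2)@(11, 5): e=[-2,24,10] → .
    (4,3)@(9, 7): e=[10,8,14] → X
    (5,3)@(11, 7): e=[-10,24,18] → .
    (4,4)@(9, 9): e=[2,8,22] → X
    (5,4)@(11, 9): e=[-18,24,26] → .
    (4,5)@(9, 11): e=[-6,8,30] → .
  covered (4 px):
    . . . . . . . . . .
    . . . . . X . . . .
    . . . . X . . . . .
    . . . . X . . . . .
    . . . . X . . . . .
    . . . . . . . . . .
T1:
  2·area = 4
  edge (16, 10)→(6, 12): d=(-10,2) right/bottom  bias=-1
  edge (6, 12)→(14, 10): d=(8,-2) top-left  bias=+0
  edge (14, 10)→(16, 10): d=(2,0) top-left  bias=+0
    (5,5)@(11, 11): e=[0,2,2] → .  [on edge]
  covered (0 px):
    . . . . . . . . . .
    . . . . . . . . . .
    . . . . . . . . . .
    . . . . . . . . . .
    . . . . . . . . . .
    . . . . . . . . . .
T2:
  2·area = 84  (B↔C swapped to make it positive)
  edge (0, 10)→(18, 7): d=(18,-3) top-left  bias=+0
  edge (18, 7)→(16, 12): d=(-2,5) right/bottom  bias=-1
  edge (16, 12)→(0, 10): d=(-16,-2) top-left  bias=+0
    (3,4)@(7, 9): e=[3,51,30] → X
    (4,4)@(9, 9): e=[9,41,34] → X
    (5,4)@(11, 9): e=[15,31,38] → X
    (6,4)@(13, 9): e=[21,21,42] → X
    (7,4)@(15, 9): e=[27,11,46] → X
    (8,4)@(17, 9): e=[33,1,50] → X
    (9,4)@(19, 9): e=[39,-9,54] → .
    (3,5)@(7, 11): e=[39,47,-2] → .
    (4,5)@(9, 11): e=[45,37,2] → X
    (8,5)@(17, 11): e=[69,-3,18] → .
  covered (10 px):
    . . . . . . . . . .
    . . . . . . . . . .
    . . . . . . . . . .
    . . . . . . . . . .
    . . . X X X X X X .
    . . . . X X X X . .

Answer: 14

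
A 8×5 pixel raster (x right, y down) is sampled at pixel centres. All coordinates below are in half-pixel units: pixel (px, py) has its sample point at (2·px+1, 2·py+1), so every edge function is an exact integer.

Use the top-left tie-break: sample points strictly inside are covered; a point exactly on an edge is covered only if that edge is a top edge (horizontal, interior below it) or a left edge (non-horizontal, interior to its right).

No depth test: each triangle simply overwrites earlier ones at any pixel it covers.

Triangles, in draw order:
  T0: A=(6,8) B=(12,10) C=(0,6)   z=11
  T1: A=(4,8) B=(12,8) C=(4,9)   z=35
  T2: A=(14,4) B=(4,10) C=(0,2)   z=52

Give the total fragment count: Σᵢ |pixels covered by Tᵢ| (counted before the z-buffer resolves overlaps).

T0:
  degenerate (2·area = 0) — covers nothing
T1:
  2·area = 8
  edge (4, 8)→(12, 8): d=(8,0) top-left  bias=+0
  edge (12, 8)→(4, 9): d=(-8,1) right/bottom  bias=-1
  edge (4, 9)→(4, 8): d=(0,-1) top-left  bias=+0
  covered (0 px):
    . . . . . . . .
    . . . . . . . .
    . . . . . . . .
    . . . . . . . .
    . . . . . . . .
T2:
  2·area = 104
  edge (14, 4)→(4, 10): d=(-10,6) right/bottom  bias=-1
  edge (4, 10)→(0, 2): d=(-4,-8) top-left  bias=+0
  edge (0, 2)→(14, 4): d=(14,2) right/bottom  bias=-1
    (0,1)@(1, 3): e=[88,4,12] → X
    (1,1)@(3, 3): e=[76,20,8] → X
    (2,1)@(5, 3): e=[64,36,4] → X
    (3,1)@(7, 3): e=[52,52,0] → .  [on edge]
    (0,2)@(1, 5): e=[68,-4,40] → .
    (1,2)@(3, 5): e=[56,12,36] → X
    (3,2)@(7, 5): e=[32,44,28] → X
    (4,2)@(9, 5): e=[20,60,24] → X
    (5,2)@(11, 5): e=[8,76,20] → X
    (6,2)@(13, 5): e=[-4,92,16] → .
    (1,3)@(3, 7): e=[36,4,64] → X
    (4,3)@(9, 7): e=[0,52,52] → .  [on edge]
  covered (12 px):
    . . . . . . . .
    X X X . . . . .
    . X X X X X . .
    . X X X . . . .
    . . X . . . . .

Result: 12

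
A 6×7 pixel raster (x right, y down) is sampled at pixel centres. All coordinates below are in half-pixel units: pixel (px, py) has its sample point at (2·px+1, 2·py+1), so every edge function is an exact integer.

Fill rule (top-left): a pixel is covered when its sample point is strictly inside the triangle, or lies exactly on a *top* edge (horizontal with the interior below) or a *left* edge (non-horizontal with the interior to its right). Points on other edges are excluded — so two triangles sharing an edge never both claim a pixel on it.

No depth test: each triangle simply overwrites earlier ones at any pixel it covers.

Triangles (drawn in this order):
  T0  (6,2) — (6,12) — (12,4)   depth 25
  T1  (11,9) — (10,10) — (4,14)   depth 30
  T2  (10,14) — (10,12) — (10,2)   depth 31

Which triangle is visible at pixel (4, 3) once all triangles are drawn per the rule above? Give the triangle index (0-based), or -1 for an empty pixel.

T0:
  2·area = 60  (B↔C swapped to make it positive)
  edge (6, 2)→(12, 4): d=(6,2) right/bottom  bias=-1
  edge (12, 4)→(6, 12): d=(-6,8) right/bottom  bias=-1
  edge (6, 12)→(6, 2): d=(0,-10) top-left  bias=+0
    (1,0)@(3, 1): e=[0,90,-30] → .  [on edge]
    (3,1)@(7, 3): e=[4,46,10] → X
    (4,1)@(9, 3): e=[0,30,30] → .  [on edge]
    (3,2)@(7, 5): e=[16,34,10] → X
    (4,2)@(9, 5): e=[12,18,30] → X
    (5,2)@(11, 5): e=[8,2,50] → X
    (3,3)@(7, 7): e=[28,22,10] → X
    (5,3)@(11, 7): e=[20,-10,50] → .
    (3,4)@(7, 9): e=[40,10,10] → X
    (4,4)@(9, 9): e=[36,-6,30] → .
    (3,5)@(7, 11): e=[52,-2,10] → .
  covered (7 px):
    . . . . . .
    . . . X . .
    . . . X X X
    . . . X X .
    . . . X . .
    . . . . . .
    . . . . . .
T1:
  2·area = 2
  edge (11, 9)→(10, 10): d=(-1,1) right/bottom  bias=-1
  edge (10, 10)→(4, 14): d=(-6,4) right/bottom  bias=-1
  edge (4, 14)→(11, 9): d=(7,-5) top-left  bias=+0
    (5,4)@(11, 9): e=[0,2,0] → .  [on edge]
    (4,5)@(9, 11): e=[0,-2,4] → .  [on edge]
    (3,6)@(7, 13): e=[0,-6,8] → .  [on edge]
  covered (0 px):
    . . . . . .
    . . . . . .
    . . . . . .
    . . . . . .
    . . . . . .
    . . . . . .
    . . . . . .
T2:
  degenerate (2·area = 0) — covers nothing

Z-buffer (winner per pixel, '.' = empty):
  . . . . . .
  . . . 0 . .
  . . . 0 0 0
  . . . 0 0 .
  . . . 0 . .
  . . . . . .
  . . . . . .

Result: 0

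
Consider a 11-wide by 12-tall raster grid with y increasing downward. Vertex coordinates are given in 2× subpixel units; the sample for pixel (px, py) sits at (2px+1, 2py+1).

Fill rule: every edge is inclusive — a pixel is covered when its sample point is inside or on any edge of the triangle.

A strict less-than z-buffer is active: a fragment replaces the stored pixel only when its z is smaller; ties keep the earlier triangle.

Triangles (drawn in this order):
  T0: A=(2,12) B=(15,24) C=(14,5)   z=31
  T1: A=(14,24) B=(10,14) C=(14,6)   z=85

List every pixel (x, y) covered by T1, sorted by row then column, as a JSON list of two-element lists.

T0:
  2·area = 235  (B↔C swapped to make it positive)
  edge (2, 12)→(14, 5): d=(12,-7) inclusive
  edge (14, 5)→(15, 24): d=(1,19) inclusive
  edge (15, 24)→(2, 12): d=(-13,-12) inclusive
    (5,3)@(11, 7): e=[3,59,173] → #
    (6,3)@(13, 7): e=[17,21,197] → #
    (7,3)@(15, 7): e=[31,-17,221] → ·
    (4,4)@(9, 9): e=[13,99,123] → #
    (7,4)@(15, 9): e=[55,-15,195] → ·
    (2,5)@(5, 11): e=[9,177,49] → #
    (3,5)@(7, 11): e=[23,139,73] → #
    (7,5)@(15, 11): e=[79,-13,169] → ·
    (2,6)@(5, 13): e=[33,179,23] → #
    (7,6)@(15, 13): e=[103,-11,143] → ·
    (2,7)@(5, 15): e=[57,181,-3] → ·
    (3,7)@(7, 15): e=[71,143,21] → #
  covered (25 px):
    · · · · · · · · · · ·
    · · · · · · · · · · ·
    · · · · · · · · · · ·
    · · · · · # # · · · ·
    · · · · # # # · · · ·
    · · # # # # # · · · ·
    · · # # # # # · · · ·
    · · · # # # # · · · ·
    · · · · # # # · · · ·
    · · · · · # # · · · ·
    · · · · · · # · · · ·
    · · · · · · · · · · ·
T1:
  2·area = 72
  edge (14, 24)→(10, 14): d=(-4,-10) inclusive
  edge (10, 14)→(14, 6): d=(4,-8) inclusive
  edge (14, 6)→(14, 24): d=(0,18) inclusive
    (6,4)@(13, 9): e=[50,4,18] → #
    (7,4)@(15, 9): e=[70,20,-18] → ·
    (6,5)@(13, 11): e=[42,12,18] → #
    (7,5)@(15, 11): e=[62,28,-18] → ·
    (5,6)@(11, 13): e=[14,4,54] → #
    (7,6)@(15, 13): e=[54,36,-18] → ·
    (5,7)@(11, 15): e=[6,12,54] → #
    (7,7)@(15, 15): e=[46,44,-18] → ·
    (5,8)@(11, 17): e=[-2,20,54] → ·
    (6,8)@(13, 17): e=[18,36,18] → #
    (7,8)@(15, 17): e=[38,52,-18] → ·
    (6,9)@(13, 19): e=[10,44,18] → #
  covered (9 px):
    · · · · · · · · · · ·
    · · · · · · · · · · ·
    · · · · · · · · · · ·
    · · · · · · · · · · ·
    · · · · · · # · · · ·
    · · · · · · # · · · ·
    · · · · · # # · · · ·
    · · · · · # # · · · ·
    · · · · · · # · · · ·
    · · · · · · # · · · ·
    · · · · · · # · · · ·
    · · · · · · · · · · ·

Result: [[6,4],[6,5],[5,6],[6,6],[5,7],[6,7],[6,8],[6,9],[6,10]]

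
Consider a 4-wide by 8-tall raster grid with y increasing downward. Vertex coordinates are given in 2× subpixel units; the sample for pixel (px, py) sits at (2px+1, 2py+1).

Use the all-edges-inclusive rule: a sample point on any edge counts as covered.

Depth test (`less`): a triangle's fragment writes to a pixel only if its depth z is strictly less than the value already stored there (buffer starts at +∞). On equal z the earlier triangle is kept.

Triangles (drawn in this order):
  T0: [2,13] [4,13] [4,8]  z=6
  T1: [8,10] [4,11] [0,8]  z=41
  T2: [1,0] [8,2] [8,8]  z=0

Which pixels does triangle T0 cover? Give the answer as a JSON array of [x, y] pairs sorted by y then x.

T0:
  2·area = 10  (B↔C swapped to make it positive)
  edge (2, 13)→(4, 8): d=(2,-5) inclusive
  edge (4, 8)→(4, 13): d=(0,5) inclusive
  edge (4, 13)→(2, 13): d=(-2,0) inclusive
    (1,5)@(3, 11): e=[1,5,4] → █
    (2,5)@(5, 11): e=[11,-5,4] → ·
    (0,6)@(1, 13): e=[-5,15,0] → ·  [on edge]
    (1,6)@(3, 13): e=[5,5,0] → █  [on edge]
    (2,6)@(5, 13): e=[15,-5,0] → ·  [on edge]
    (3,6)@(7, 13): e=[25,-15,0] → ·  [on edge]
    (1,7)@(3, 15): e=[9,5,-4] → ·
  covered (2 px):
    · · · ·
    · · · ·
    · · · ·
    · · · ·
    · · · ·
    · █ · ·
    · █ · ·
    · · · ·
T1:
  2·area = 16
  edge (8, 10)→(4, 11): d=(-4,1) inclusive
  edge (4, 11)→(0, 8): d=(-4,-3) inclusive
  edge (0, 8)→(8, 10): d=(8,2) inclusive
    (1,4)@(3, 9): e=[9,5,2] → █
    (2,4)@(5, 9): e=[7,11,-2] → ·
    (1,5)@(3, 11): e=[1,-3,18] → ·
  covered (1 px):
    · · · ·
    · · · ·
    · · · ·
    · · · ·
    · █ · ·
    · · · ·
    · · · ·
    · · · ·
T2:
  2·area = 42
  edge (1, 0)→(8, 2): d=(7,2) inclusive
  edge (8, 2)→(8, 8): d=(0,6) inclusive
  edge (8, 8)→(1, 0): d=(-7,-8) inclusive
    (1,0)@(3, 1): e=[3,30,9] → █
    (2,0)@(5, 1): e=[-1,18,25] → ·
    (1,1)@(3, 3): e=[17,30,-5] → ·
    (2,1)@(5, 3): e=[13,18,11] → █
    (3,1)@(7, 3): e=[9,6,27] → █
    (2,2)@(5, 5): e=[27,18,-3] → ·
    (3,2)@(7, 5): e=[23,6,13] → █
    (3,3)@(7, 7): e=[37,6,-1] → ·
  covered (4 px):
    · █ · ·
    · · █ █
    · · · █
    · · · ·
    · · · ·
    · · · ·
    · · · ·
    · · · ·

Result: [[1,5],[1,6]]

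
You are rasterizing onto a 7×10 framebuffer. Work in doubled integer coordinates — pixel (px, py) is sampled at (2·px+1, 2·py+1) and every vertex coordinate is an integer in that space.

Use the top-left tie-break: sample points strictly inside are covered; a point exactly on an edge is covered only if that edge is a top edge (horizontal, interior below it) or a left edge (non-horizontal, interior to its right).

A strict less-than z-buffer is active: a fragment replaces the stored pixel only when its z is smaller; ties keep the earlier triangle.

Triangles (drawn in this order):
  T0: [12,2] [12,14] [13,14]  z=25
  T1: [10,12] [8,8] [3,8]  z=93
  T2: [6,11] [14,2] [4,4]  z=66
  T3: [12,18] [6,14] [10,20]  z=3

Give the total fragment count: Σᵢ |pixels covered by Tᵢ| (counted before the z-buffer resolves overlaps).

T0:
  2·area = 12  (B↔C swapped to make it positive)
  edge (12, 2)→(13, 14): d=(1,12) right/bottom  bias=-1
  edge (13, 14)→(12, 14): d=(-1,0) right/bottom  bias=-1
  edge (12, 14)→(12, 2): d=(0,-12) top-left  bias=+0
  covered (0 px):
    · · · · · · ·
    · · · · · · ·
    · · · · · · ·
    · · · · · · ·
    · · · · · · ·
    · · · · · · ·
    · · · · · · ·
    · · · · · · ·
    · · · · · · ·
    · · · · · · ·
T1:
  2·area = 20  (B↔C swapped to make it positive)
  edge (10, 12)→(3, 8): d=(-7,-4) top-left  bias=+0
  edge (3, 8)→(8, 8): d=(5,0) top-left  bias=+0
  edge (8, 8)→(10, 12): d=(2,4) right/bottom  bias=-1
    (2,4)@(5, 9): e=[1,5,14] → #
    (3,4)@(7, 9): e=[9,5,6] → #
    (4,4)@(9, 9): e=[17,5,-2] → ·
    (2,5)@(5, 11): e=[-13,15,18] → ·
    (3,5)@(7, 11): e=[-5,15,10] → ·
    (4,5)@(9, 11): e=[3,15,2] → #
    (5,5)@(11, 11): e=[11,15,-6] → ·
    (4,6)@(9, 13): e=[-11,25,6] → ·
  covered (3 px):
    · · · · · · ·
    · · · · · · ·
    · · · · · · ·
    · · · · · · ·
    · · # # · · ·
    · · · · # · ·
    · · · · · · ·
    · · · · · · ·
    · · · · · · ·
    · · · · · · ·
T2:
  2·area = 74  (B↔C swapped to make it positive)
  edge (6, 11)→(4, 4): d=(-2,-7) top-left  bias=+0
  edge (4, 4)→(14, 2): d=(10,-2) top-left  bias=+0
  edge (14, 2)→(6, 11): d=(-8,9) right/bottom  bias=-1
    (4,1)@(9, 3): e=[37,0,37] → #  [on edge]
    (5,1)@(11, 3): e=[51,4,19] → #
    (6,1)@(13, 3): e=[65,8,1] → #
    (2,2)@(5, 5): e=[5,12,57] → #
    (3,2)@(7, 5): e=[19,16,39] → #
    (6,2)@(13, 5): e=[61,28,-15] → ·
    (2,3)@(5, 7): e=[1,32,41] → #
    (5,3)@(11, 7): e=[43,44,-13] → ·
    (2,4)@(5, 9): e=[-3,52,25] → ·
    (3,4)@(7, 9): e=[11,56,7] → #
    (4,4)@(9, 9): e=[25,60,-11] → ·
    (3,5)@(7, 11): e=[7,76,-9] → ·
  covered (11 px):
    · · · · · · ·
    · · · · # # #
    · · # # # # ·
    · · # # # · ·
    · · · # · · ·
    · · · · · · ·
    · · · · · · ·
    · · · · · · ·
    · · · · · · ·
    · · · · · · ·
T3:
  2·area = 20  (B↔C swapped to make it positive)
  edge (12, 18)→(10, 20): d=(-2,2) right/bottom  bias=-1
  edge (10, 20)→(6, 14): d=(-4,-6) top-left  bias=+0
  edge (6, 14)→(12, 18): d=(6,4) right/bottom  bias=-1
    (3,7)@(7, 15): e=[16,2,2] → #
    (4,7)@(9, 15): e=[12,14,-6] → ·
    (3,8)@(7, 17): e=[12,-6,14] → ·
    (4,8)@(9, 17): e=[8,6,6] → #
    (5,8)@(11, 17): e=[4,18,-2] → ·
    (6,8)@(13, 17): e=[0,30,-10] → ·  [on edge]
    (4,9)@(9, 19): e=[4,-2,18] → ·
    (5,9)@(11, 19): e=[0,10,10] → ·  [on edge]
  covered (2 px):
    · · · · · · ·
    · · · · · · ·
    · · · · · · ·
    · · · · · · ·
    · · · · · · ·
    · · · · · · ·
    · · · · · · ·
    · · · # · · ·
    · · · · # · ·
    · · · · · · ·

Final: 16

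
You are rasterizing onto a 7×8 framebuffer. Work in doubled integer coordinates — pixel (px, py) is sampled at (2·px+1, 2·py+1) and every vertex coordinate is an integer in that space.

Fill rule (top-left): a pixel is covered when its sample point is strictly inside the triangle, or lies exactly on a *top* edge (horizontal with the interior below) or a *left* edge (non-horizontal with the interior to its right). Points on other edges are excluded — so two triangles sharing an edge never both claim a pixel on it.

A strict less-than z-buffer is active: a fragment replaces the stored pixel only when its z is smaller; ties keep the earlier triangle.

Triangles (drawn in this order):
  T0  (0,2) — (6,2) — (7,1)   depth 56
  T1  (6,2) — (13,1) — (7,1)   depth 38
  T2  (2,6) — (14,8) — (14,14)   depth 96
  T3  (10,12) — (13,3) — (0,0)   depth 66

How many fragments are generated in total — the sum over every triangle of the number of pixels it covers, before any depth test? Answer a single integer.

T0:
  2·area = 6  (B↔C swapped to make it positive)
  edge (0, 2)→(7, 1): d=(7,-1) top-left  bias=+0
  edge (7, 1)→(6, 2): d=(-1,1) right/bottom  bias=-1
  edge (6, 2)→(0, 2): d=(-6,0) right/bottom  bias=-1
    (3,0)@(7, 1): e=[0,0,6] → ·  [on edge]
    (2,1)@(5, 3): e=[12,0,-6] → ·  [on edge]
    (1,2)@(3, 5): e=[24,0,-18] → ·  [on edge]
    (0,3)@(1, 7): e=[36,0,-30] → ·  [on edge]
  covered (0 px):
    · · · · · · ·
    · · · · · · ·
    · · · · · · ·
    · · · · · · ·
    · · · · · · ·
    · · · · · · ·
    · · · · · · ·
    · · · · · · ·
T1:
  2·area = 6  (B↔C swapped to make it positive)
  edge (6, 2)→(7, 1): d=(1,-1) top-left  bias=+0
  edge (7, 1)→(13, 1): d=(6,0) top-left  bias=+0
  edge (13, 1)→(6, 2): d=(-7,1) right/bottom  bias=-1
    (0,0)@(1, 1): e=[-6,0,12] → ·  [on edge]
    (1,0)@(3, 1): e=[-4,0,10] → ·  [on edge]
    (2,0)@(5, 1): e=[-2,0,8] → ·  [on edge]
    (3,0)@(7, 1): e=[0,0,6] → █  [on edge]
    (4,0)@(9, 1): e=[2,0,4] → █  [on edge]
    (5,0)@(11, 1): e=[4,0,2] → █  [on edge]
    (6,0)@(13, 1): e=[6,0,0] → ·  [on edge]
    (2,1)@(5, 3): e=[0,12,-6] → ·  [on edge]
    (3,1)@(7, 3): e=[2,12,-8] → ·
    (4,1)@(9, 3): e=[4,12,-10] → ·
    (5,1)@(11, 3): e=[6,12,-12] → ·
    (1,2)@(3, 5): e=[0,24,-18] → ·  [on edge]
    (0,3)@(1, 7): e=[0,36,-30] → ·  [on edge]
  covered (3 px):
    · · · █ █ █ ·
    · · · · · · ·
    · · · · · · ·
    · · · · · · ·
    · · · · · · ·
    · · · · · · ·
    · · · · · · ·
    · · · · · · ·
T2:
  2·area = 72
  edge (2, 6)→(14, 8): d=(12,2) right/bottom  bias=-1
  edge (14, 8)→(14, 14): d=(0,6) right/bottom  bias=-1
  edge (14, 14)→(2, 6): d=(-12,-8) top-left  bias=+0
    (2,3)@(5, 7): e=[6,54,12] → █
    (3,3)@(7, 7): e=[2,42,28] → █
    (4,3)@(9, 7): e=[-2,30,44] → ·
    (2,4)@(5, 9): e=[30,54,-12] → ·
    (3,4)@(7, 9): e=[26,42,4] → █
    (4,4)@(9, 9): e=[22,30,20] → █
    (5,4)@(11, 9): e=[18,18,36] → █
    (6,4)@(13, 9): e=[14,6,52] → █
    (3,5)@(7, 11): e=[50,42,-20] → ·
    (4,5)@(9, 11): e=[46,30,-4] → ·
    (5,5)@(11, 11): e=[42,18,12] → █
    (5,6)@(11, 13): e=[66,18,-12] → ·
  covered (9 px):
    · · · · · · ·
    · · · · · · ·
    · · · · · · ·
    · · █ █ · · ·
    · · · █ █ █ █
    · · · · · █ █
    · · · · · · █
    · · · · · · ·
T3:
  2·area = 126  (B↔C swapped to make it positive)
  edge (10, 12)→(0, 0): d=(-10,-12) top-left  bias=+0
  edge (0, 0)→(13, 3): d=(13,3) right/bottom  bias=-1
  edge (13, 3)→(10, 12): d=(-3,9) right/bottom  bias=-1
    (0,0)@(1, 1): e=[2,10,114] → █
    (1,0)@(3, 1): e=[26,4,96] → █
    (2,0)@(5, 1): e=[50,-2,78] → ·
    (0,1)@(1, 3): e=[-18,36,108] → ·
    (1,1)@(3, 3): e=[6,30,90] → █
    (2,1)@(5, 3): e=[30,24,72] → █
    (3,1)@(7, 3): e=[54,18,54] → █
    (4,1)@(9, 3): e=[78,12,36] → █
    (5,1)@(11, 3): e=[102,6,18] → █
    (6,1)@(13, 3): e=[126,0,0] → ·  [on edge]
    (1,2)@(3, 5): e=[-14,56,84] → ·
    (2,2)@(5, 5): e=[10,50,66] → █
    (5,4)@(11, 9): e=[42,84,0] → ·  [on edge]
    (4,7)@(9, 15): e=[-42,168,0] → ·  [on edge]
  covered (15 px):
    █ █ · · · · ·
    · █ █ █ █ █ ·
    · · █ █ █ █ ·
    · · · █ █ █ ·
    · · · · █ · ·
    · · · · · · ·
    · · · · · · ·
    · · · · · · ·

Answer: 27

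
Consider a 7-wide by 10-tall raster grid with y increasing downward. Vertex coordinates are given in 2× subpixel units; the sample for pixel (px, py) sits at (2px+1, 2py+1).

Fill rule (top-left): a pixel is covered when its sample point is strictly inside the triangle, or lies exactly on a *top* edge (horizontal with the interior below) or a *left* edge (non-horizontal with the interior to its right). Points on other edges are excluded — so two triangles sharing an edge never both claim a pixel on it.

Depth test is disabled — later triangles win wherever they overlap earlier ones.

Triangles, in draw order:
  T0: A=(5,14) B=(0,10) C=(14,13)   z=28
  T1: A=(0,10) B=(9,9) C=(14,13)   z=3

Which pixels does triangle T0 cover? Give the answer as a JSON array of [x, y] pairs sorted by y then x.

T0:
  2·area = 41
  edge (5, 14)→(0, 10): d=(-5,-4) top-left  bias=+0
  edge (0, 10)→(14, 13): d=(14,3) right/bottom  bias=-1
  edge (14, 13)→(5, 14): d=(-9,1) right/bottom  bias=-1
    (1,5)@(3, 11): e=[7,5,29] → #
    (2,5)@(5, 11): e=[15,-1,27] → ·
    (1,6)@(3, 13): e=[-3,33,11] → ·
    (2,6)@(5, 13): e=[5,27,9] → #
    (3,6)@(7, 13): e=[13,21,7] → #
    (4,6)@(9, 13): e=[21,15,5] → #
    (5,6)@(11, 13): e=[29,9,3] → #
    (6,6)@(13, 13): e=[37,3,1] → #
    (2,7)@(5, 15): e=[-5,55,-9] → ·
    (3,7)@(7, 15): e=[3,49,-11] → ·
    (4,7)@(9, 15): e=[11,43,-13] → ·
    (5,7)@(11, 15): e=[19,37,-15] → ·
  covered (6 px):
    · · · · · · ·
    · · · · · · ·
    · · · · · · ·
    · · · · · · ·
    · · · · · · ·
    · # · · · · ·
    · · # # # # #
    · · · · · · ·
    · · · · · · ·
    · · · · · · ·
T1:
  2·area = 41
  edge (0, 10)→(9, 9): d=(9,-1) top-left  bias=+0
  edge (9, 9)→(14, 13): d=(5,4) right/bottom  bias=-1
  edge (14, 13)→(0, 10): d=(-14,-3) top-left  bias=+0
    (4,4)@(9, 9): e=[0,0,41] → ·  [on edge]
    (2,5)@(5, 11): e=[14,26,1] → #
    (3,5)@(7, 11): e=[16,18,7] → #
    (4,5)@(9, 11): e=[18,10,13] → #
    (5,5)@(11, 11): e=[20,2,19] → #
    (6,5)@(13, 11): e=[22,-6,25] → ·
    (2,6)@(5, 13): e=[32,36,-27] → ·
    (3,6)@(7, 13): e=[34,28,-21] → ·
    (4,6)@(9, 13): e=[36,20,-15] → ·
    (5,6)@(11, 13): e=[38,12,-9] → ·
  covered (4 px):
    · · · · · · ·
    · · · · · · ·
    · · · · · · ·
    · · · · · · ·
    · · · · · · ·
    · · # # # # ·
    · · · · · · ·
    · · · · · · ·
    · · · · · · ·
    · · · · · · ·

Answer: [[1,5],[2,6],[3,6],[4,6],[5,6],[6,6]]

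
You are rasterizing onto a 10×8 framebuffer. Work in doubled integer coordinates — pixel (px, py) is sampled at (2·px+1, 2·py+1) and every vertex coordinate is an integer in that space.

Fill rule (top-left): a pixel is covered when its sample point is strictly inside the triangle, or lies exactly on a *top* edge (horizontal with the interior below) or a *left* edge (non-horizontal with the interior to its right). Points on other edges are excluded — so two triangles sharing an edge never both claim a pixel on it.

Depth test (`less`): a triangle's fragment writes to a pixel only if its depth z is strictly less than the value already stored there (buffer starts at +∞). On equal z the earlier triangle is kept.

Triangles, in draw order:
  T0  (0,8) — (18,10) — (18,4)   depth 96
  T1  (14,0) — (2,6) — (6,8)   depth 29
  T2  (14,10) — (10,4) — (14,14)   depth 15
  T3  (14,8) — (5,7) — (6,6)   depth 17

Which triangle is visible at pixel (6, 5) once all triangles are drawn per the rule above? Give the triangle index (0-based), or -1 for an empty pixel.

T0:
  2·area = 108  (B↔C swapped to make it positive)
  edge (0, 8)→(18, 4): d=(18,-4) top-left  bias=+0
  edge (18, 4)→(18, 10): d=(0,6) right/bottom  bias=-1
  edge (18, 10)→(0, 8): d=(-18,-2) top-left  bias=+0
    (7,2)@(15, 5): e=[6,18,84] → X
    (8,2)@(17, 5): e=[14,6,88] → X
    (9,2)@(19, 5): e=[22,-6,92] → .
    (2,3)@(5, 7): e=[2,78,28] → X
    (3,3)@(7, 7): e=[10,66,32] → X
    (4,3)@(9, 7): e=[18,54,36] → X
    (5,3)@(11, 7): e=[26,42,40] → X
    (6,3)@(13, 7): e=[34,30,44] → X
    (9,3)@(19, 7): e=[58,-6,56] → .
    (2,4)@(5, 9): e=[38,78,-8] → .
    (3,4)@(7, 9): e=[46,66,-4] → .
    (4,4)@(9, 9): e=[54,54,0] → X  [on edge]
  covered (14 px):
    . . . . . . . . . .
    . . . . . . . . . .
    . . . . . . . X X .
    . . X X X X X X X .
    . . . . X X X X X .
    . . . . . . . . . .
    . . . . . . . . . .
    . . . . . . . . . .
T1:
  2·area = 48  (B↔C swapped to make it positive)
  edge (14, 0)→(6, 8): d=(-8,8) right/bottom  bias=-1
  edge (6, 8)→(2, 6): d=(-4,-2) top-left  bias=+0
  edge (2, 6)→(14, 0): d=(12,-6) top-left  bias=+0
    (6,0)@(13, 1): e=[0,42,6] → .  [on edge]
    (4,1)@(9, 3): e=[16,26,6] → X
    (5,1)@(11, 3): e=[0,30,18] → .  [on edge]
    (2,2)@(5, 5): e=[32,10,6] → X
    (3,2)@(7, 5): e=[16,14,18] → X
    (4,2)@(9, 5): e=[0,18,30] → .  [on edge]
    (2,3)@(5, 7): e=[16,2,30] → X
    (3,3)@(7, 7): e=[0,6,42] → .  [on edge]
    (2,4)@(5, 9): e=[0,-6,54] → .  [on edge]
    (1,5)@(3, 11): e=[0,-18,66] → .  [on edge]
    (0,6)@(1, 13): e=[0,-30,78] → .  [on edge]
  covered (4 px):
    . . . . . . . . . .
    . . . . X . . . . .
    . . X X . . . . . .
    . . X . . . . . . .
    . . . . . . . . . .
    . . . . . . . . . .
    . . . . . . . . . .
    . . . . . . . . . .
T2:
  2·area = 16  (B↔C swapped to make it positive)
  edge (14, 10)→(14, 14): d=(0,4) right/bottom  bias=-1
  edge (14, 14)→(10, 4): d=(-4,-10) top-left  bias=+0
  edge (10, 4)→(14, 10): d=(4,6) right/bottom  bias=-1
    (6,4)@(13, 9): e=[4,10,2] → X
    (7,4)@(15, 9): e=[-4,30,-10] → .
    (6,5)@(13, 11): e=[4,2,10] → X
    (7,5)@(15, 11): e=[-4,22,-2] → .
    (6,6)@(13, 13): e=[4,-6,18] → .
  covered (2 px):
    . . . . . . . . . .
    . . . . . . . . . .
    . . . . . . . . . .
    . . . . . . . . . .
    . . . . . . X . . .
    . . . . . . X . . .
    . . . . . . . . . .
    . . . . . . . . . .
T3:
  2·area = 10
  edge (14, 8)→(5, 7): d=(-9,-1) top-left  bias=+0
  edge (5, 7)→(6, 6): d=(1,-1) top-left  bias=+0
  edge (6, 6)→(14, 8): d=(8,2) right/bottom  bias=-1
    (5,0)@(11, 1): e=[60,0,-50] → .  [on edge]
    (4,1)@(9, 3): e=[40,0,-30] → .  [on edge]
    (3,2)@(7, 5): e=[20,0,-10] → .  [on edge]
    (2,3)@(5, 7): e=[0,0,10] → X  [on edge]
    (3,3)@(7, 7): e=[2,2,6] → X
    (4,3)@(9, 7): e=[4,4,2] → X
    (5,3)@(11, 7): e=[6,6,-2] → .
    (1,4)@(3, 9): e=[-20,0,30] → .  [on edge]
    (2,4)@(5, 9): e=[-18,2,26] → .
    (3,4)@(7, 9): e=[-16,4,22] → .
    (4,4)@(9, 9): e=[-14,6,18] → .
    (0,5)@(1, 11): e=[-40,0,50] → .  [on edge]
  covered (3 px):
    . . . . . . . . . .
    . . . . . . . . . .
    . . . . . . . . . .
    . . X X X . . . . .
    . . . . . . . . . .
    . . . . . . . . . .
    . . . . . . . . . .
    . . . . . . . . . .

Z-buffer (winner per pixel, '.' = empty):
  . . . . . . . . . .
  . . . . 1 . . . . .
  . . 1 1 . . . 0 0 .
  . . 3 3 3 0 0 0 0 .
  . . . . 0 0 2 0 0 .
  . . . . . . 2 . . .
  . . . . . . . . . .
  . . . . . . . . . .

Result: 2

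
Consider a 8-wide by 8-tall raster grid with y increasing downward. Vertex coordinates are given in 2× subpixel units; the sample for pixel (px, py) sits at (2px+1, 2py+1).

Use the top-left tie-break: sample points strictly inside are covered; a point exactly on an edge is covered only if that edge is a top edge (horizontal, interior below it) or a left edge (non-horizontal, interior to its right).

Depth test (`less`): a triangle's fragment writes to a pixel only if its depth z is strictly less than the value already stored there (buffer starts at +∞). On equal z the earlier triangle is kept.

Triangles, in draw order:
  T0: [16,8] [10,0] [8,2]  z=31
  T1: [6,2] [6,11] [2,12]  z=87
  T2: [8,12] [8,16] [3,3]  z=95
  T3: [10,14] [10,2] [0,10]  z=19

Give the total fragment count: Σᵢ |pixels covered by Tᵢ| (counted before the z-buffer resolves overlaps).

T0:
  2·area = 28  (B↔C swapped to make it positive)
  edge (16, 8)→(8, 2): d=(-8,-6) top-left  bias=+0
  edge (8, 2)→(10, 0): d=(2,-2) top-left  bias=+0
  edge (10, 0)→(16, 8): d=(6,8) right/bottom  bias=-1
    (4,0)@(9, 1): e=[14,0,14] → X  [on edge]
    (5,0)@(11, 1): e=[26,4,-2] → .
    (3,1)@(7, 3): e=[-14,0,42] → .  [on edge]
    (4,1)@(9, 3): e=[-2,4,26] → .
    (5,1)@(11, 3): e=[10,8,10] → X
    (6,1)@(13, 3): e=[22,12,-6] → .
    (2,2)@(5, 5): e=[-42,0,70] → .  [on edge]
    (5,2)@(11, 5): e=[-6,12,22] → .
    (6,2)@(13, 5): e=[6,16,6] → X
    (7,2)@(15, 5): e=[18,20,-10] → .
    (1,3)@(3, 7): e=[-70,0,98] → .  [on edge]
    (6,3)@(13, 7): e=[-10,20,18] → .
    (0,4)@(1, 9): e=[-98,0,126] → .  [on edge]
  covered (4 px):
    . . . . X . . .
    . . . . . X . .
    . . . . . . X .
    . . . . . . . X
    . . . . . . . .
    . . . . . . . .
    . . . . . . . .
    . . . . . . . .
T1:
  2·area = 36
  edge (6, 2)→(6, 11): d=(0,9) right/bottom  bias=-1
  edge (6, 11)→(2, 12): d=(-4,1) right/bottom  bias=-1
  edge (2, 12)→(6, 2): d=(4,-10) top-left  bias=+0
    (2,2)@(5, 5): e=[9,25,2] → X
    (3,2)@(7, 5): e=[-9,23,22] → .
    (2,3)@(5, 7): e=[9,17,10] → X
    (3,3)@(7, 7): e=[-9,15,30] → .
    (2,4)@(5, 9): e=[9,9,18] → X
    (3,4)@(7, 9): e=[-9,7,38] → .
    (1,5)@(3, 11): e=[27,3,6] → X
    (3,5)@(7, 11): e=[-9,-1,46] → .
    (1,6)@(3, 13): e=[27,-5,14] → .
    (2,6)@(5, 13): e=[9,-7,34] → .
  covered (5 px):
    . . . . . . . .
    . . . . . . . .
    . . X . . . . .
    . . X . . . . .
    . . X . . . . .
    . X X . . . . .
    . . . . . . . .
    . . . . . . . .
T2:
  2·area = 20
  edge (8, 12)→(8, 16): d=(0,4) right/bottom  bias=-1
  edge (8, 16)→(3, 3): d=(-5,-13) top-left  bias=+0
  edge (3, 3)→(8, 12): d=(5,9) right/bottom  bias=-1
    (1,1)@(3, 3): e=[20,0,0] → .  [on edge]
    (2,3)@(5, 7): e=[12,6,2] → X
    (3,3)@(7, 7): e=[4,32,-16] → .
    (2,4)@(5, 9): e=[12,-4,12] → .
    (3,5)@(7, 11): e=[4,12,4] → X
    (4,5)@(9, 11): e=[-4,38,-14] → .
    (3,6)@(7, 13): e=[4,2,14] → X
    (4,6)@(9, 13): e=[-4,28,-4] → .
    (3,7)@(7, 15): e=[4,-8,24] → .
  covered (3 px):
    . . . . . . . .
    . . . . . . . .
    . . . . . . . .
    . . X . . . . .
    . . . . . . . .
    . . . X . . . .
    . . . X . . . .
    . . . . . . . .
T3:
  2·area = 120  (B↔C swapped to make it positive)
  edge (10, 14)→(0, 10): d=(-10,-4) top-left  bias=+0
  edge (0, 10)→(10, 2): d=(10,-8) top-left  bias=+0
  edge (10, 2)→(10, 14): d=(0,12) right/bottom  bias=-1
    (4,1)@(9, 3): e=[106,2,12] → X
    (5,1)@(11, 3): e=[114,18,-12] → .
    (3,2)@(7, 5): e=[78,6,36] → X
    (5,2)@(11, 5): e=[94,38,-12] → .
    (2,3)@(5, 7): e=[50,10,60] → X
    (5,3)@(11, 7): e=[74,58,-12] → .
    (1,4)@(3, 9): e=[22,14,84] → X
    (5,4)@(11, 9): e=[54,78,-12] → .
    (1,5)@(3, 11): e=[2,34,84] → X
    (5,5)@(11, 11): e=[34,98,-12] → .
    (1,6)@(3, 13): e=[-18,54,84] → .
    (2,6)@(5, 13): e=[-10,70,60] → .
  covered (15 px):
    . . . . . . . .
    . . . . X . . .
    . . . X X . . .
    . . X X X . . .
    . X X X X . . .
    . X X X X . . .
    . . . . X . . .
    . . . . . . . .

Final: 27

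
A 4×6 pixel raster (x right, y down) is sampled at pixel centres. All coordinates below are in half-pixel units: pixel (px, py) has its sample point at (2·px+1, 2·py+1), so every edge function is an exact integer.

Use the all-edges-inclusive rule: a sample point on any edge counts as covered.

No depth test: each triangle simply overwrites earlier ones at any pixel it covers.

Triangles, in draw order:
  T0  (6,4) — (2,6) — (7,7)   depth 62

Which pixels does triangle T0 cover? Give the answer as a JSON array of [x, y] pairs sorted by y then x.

T0:
  2·area = 14  (B↔C swapped to make it positive)
  edge (6, 4)→(7, 7): d=(1,3) inclusive
  edge (7, 7)→(2, 6): d=(-5,-1) inclusive
  edge (2, 6)→(6, 4): d=(4,-2) inclusive
    (2,0)@(5, 1): e=[0,28,-14] → .  [on edge]
    (2,2)@(5, 5): e=[4,8,2] → X
    (3,2)@(7, 5): e=[-2,10,6] → .
    (2,3)@(5, 7): e=[6,-2,10] → .
    (3,3)@(7, 7): e=[0,0,14] → X  [on edge]
    (3,4)@(7, 9): e=[2,-10,22] → .
  covered (2 px):
    . . . .
    . . . .
    . . X .
    . . . X
    . . . .
    . . . .

Answer: [[2,2],[3,3]]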